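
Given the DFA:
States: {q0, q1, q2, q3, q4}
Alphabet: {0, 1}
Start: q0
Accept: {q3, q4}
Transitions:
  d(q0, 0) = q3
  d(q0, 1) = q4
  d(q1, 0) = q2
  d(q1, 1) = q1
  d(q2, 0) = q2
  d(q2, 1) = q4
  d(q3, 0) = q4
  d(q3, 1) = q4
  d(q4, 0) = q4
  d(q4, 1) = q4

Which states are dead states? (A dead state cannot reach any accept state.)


Forward reachability from each state:
  q0 -> reaches accept state q3 (live)
  q1 -> reaches accept state q4 (live)
  q2 -> reaches accept state q4 (live)
  q3 -> reaches accept state q3 (live)
  q4 -> reaches accept state q4 (live)

None (all states can reach an accept state)


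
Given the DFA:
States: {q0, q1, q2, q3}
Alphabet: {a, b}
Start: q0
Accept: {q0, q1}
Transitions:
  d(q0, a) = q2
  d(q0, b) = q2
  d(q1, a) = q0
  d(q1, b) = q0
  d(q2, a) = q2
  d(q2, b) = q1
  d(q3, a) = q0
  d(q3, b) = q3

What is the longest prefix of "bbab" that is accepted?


Run the DFA, marking each prefix where the state is accepting:
  "" -> q0 [accept]
  "b" -> q2 [reject]
  "bb" -> q1 [accept]
  "bba" -> q0 [accept]
  "bbab" -> q2 [reject]

"bba"


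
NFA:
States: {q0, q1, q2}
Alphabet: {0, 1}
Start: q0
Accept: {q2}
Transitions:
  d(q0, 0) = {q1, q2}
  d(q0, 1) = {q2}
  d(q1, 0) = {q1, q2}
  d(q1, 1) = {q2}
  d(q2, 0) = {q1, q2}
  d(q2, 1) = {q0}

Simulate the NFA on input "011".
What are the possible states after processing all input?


Start: {q0}
  --0--> {q1, q2}
  --1--> {q0, q2}
  --1--> {q0, q2}

{q0, q2}


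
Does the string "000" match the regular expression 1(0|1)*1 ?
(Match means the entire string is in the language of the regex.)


|string| = 3; first = '0'; last = '0'

No, "000" does not match 1(0|1)*1


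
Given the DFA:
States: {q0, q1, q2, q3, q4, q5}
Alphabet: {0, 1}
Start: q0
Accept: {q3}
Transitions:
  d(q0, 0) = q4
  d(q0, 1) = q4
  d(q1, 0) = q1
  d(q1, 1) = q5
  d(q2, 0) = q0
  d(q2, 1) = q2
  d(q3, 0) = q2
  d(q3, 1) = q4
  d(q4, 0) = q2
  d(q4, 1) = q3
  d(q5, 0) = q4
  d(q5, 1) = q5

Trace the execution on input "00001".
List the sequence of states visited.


Input: 00001
d(q0, 0) = q4
d(q4, 0) = q2
d(q2, 0) = q0
d(q0, 0) = q4
d(q4, 1) = q3


q0 -> q4 -> q2 -> q0 -> q4 -> q3


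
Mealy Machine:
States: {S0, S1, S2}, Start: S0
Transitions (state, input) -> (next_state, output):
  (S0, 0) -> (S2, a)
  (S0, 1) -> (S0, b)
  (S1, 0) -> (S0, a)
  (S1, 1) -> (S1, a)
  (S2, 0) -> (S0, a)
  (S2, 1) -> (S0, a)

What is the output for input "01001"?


Step-by-step:
  (S0, 0) -> (S2, a)
  (S2, 1) -> (S0, a)
  (S0, 0) -> (S2, a)
  (S2, 0) -> (S0, a)
  (S0, 1) -> (S0, b)

"aaaab"


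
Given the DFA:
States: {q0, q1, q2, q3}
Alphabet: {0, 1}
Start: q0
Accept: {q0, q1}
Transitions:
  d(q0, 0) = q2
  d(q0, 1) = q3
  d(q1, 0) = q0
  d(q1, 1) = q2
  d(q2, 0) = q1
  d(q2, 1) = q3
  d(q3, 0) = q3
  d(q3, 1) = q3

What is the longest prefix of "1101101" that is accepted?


Run the DFA, marking each prefix where the state is accepting:
  "" -> q0 [accept]
  "1" -> q3 [reject]
  "11" -> q3 [reject]
  "110" -> q3 [reject]
  "1101" -> q3 [reject]
  "11011" -> q3 [reject]
  "110110" -> q3 [reject]
  "1101101" -> q3 [reject]

""


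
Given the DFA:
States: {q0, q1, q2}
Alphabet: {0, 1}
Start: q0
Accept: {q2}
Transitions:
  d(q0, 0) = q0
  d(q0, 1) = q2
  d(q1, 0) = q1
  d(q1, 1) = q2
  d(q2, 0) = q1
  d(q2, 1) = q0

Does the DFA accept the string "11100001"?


Trace: q0 -> q2 -> q0 -> q2 -> q1 -> q1 -> q1 -> q1 -> q2
Final state: q2
Accept states: {q2}

Yes, accepted (final state q2 is an accept state)


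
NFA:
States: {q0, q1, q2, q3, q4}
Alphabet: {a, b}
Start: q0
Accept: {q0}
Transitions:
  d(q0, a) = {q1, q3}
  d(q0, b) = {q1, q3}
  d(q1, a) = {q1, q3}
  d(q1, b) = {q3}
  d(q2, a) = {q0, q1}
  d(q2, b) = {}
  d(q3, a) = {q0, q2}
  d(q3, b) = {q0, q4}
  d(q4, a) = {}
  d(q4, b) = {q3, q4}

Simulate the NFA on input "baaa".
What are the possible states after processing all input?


Start: {q0}
  --b--> {q1, q3}
  --a--> {q0, q1, q2, q3}
  --a--> {q0, q1, q2, q3}
  --a--> {q0, q1, q2, q3}

{q0, q1, q2, q3}


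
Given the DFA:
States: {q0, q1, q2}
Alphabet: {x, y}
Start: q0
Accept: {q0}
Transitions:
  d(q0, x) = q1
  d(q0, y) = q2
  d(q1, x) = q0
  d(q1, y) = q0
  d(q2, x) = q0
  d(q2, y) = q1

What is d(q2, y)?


Looking up transition d(q2, y)

q1


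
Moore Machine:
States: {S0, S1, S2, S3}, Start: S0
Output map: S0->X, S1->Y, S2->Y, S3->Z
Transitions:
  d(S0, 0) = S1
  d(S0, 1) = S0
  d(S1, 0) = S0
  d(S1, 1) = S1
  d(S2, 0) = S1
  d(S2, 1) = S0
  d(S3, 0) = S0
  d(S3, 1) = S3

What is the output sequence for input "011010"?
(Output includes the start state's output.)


Start: S0 (output X)
  --0--> S1 (output Y)
  --1--> S1 (output Y)
  --1--> S1 (output Y)
  --0--> S0 (output X)
  --1--> S0 (output X)
  --0--> S1 (output Y)

"XYYYXXY"


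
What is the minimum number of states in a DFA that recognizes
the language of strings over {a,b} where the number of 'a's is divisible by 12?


States track (count of 'a') mod 12.
Need 12 states: one per remainder 0..11; accept = remainder 0.

12


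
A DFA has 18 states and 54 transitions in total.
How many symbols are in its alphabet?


Each state has exactly one transition per symbol.
|alphabet| = transitions / states = 54 / 18 = 3

3


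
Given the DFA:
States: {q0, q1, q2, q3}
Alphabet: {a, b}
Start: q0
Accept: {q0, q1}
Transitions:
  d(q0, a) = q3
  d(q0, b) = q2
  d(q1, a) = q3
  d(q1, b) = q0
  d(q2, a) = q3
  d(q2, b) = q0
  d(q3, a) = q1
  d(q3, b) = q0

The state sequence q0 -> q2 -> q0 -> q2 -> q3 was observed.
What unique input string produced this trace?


Trace back each transition to find the symbol:
  q0 --[b]--> q2
  q2 --[b]--> q0
  q0 --[b]--> q2
  q2 --[a]--> q3

"bbba"


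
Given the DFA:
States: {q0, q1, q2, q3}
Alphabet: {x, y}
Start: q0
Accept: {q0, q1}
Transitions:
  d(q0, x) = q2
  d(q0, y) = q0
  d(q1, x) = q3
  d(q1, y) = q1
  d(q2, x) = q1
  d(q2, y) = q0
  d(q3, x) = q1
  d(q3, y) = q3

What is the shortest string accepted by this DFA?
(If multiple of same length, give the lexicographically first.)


BFS by string length (lex-first path to each state shown):
  len 0: q0<-""
Found accept state at length 0.

"" (empty string)


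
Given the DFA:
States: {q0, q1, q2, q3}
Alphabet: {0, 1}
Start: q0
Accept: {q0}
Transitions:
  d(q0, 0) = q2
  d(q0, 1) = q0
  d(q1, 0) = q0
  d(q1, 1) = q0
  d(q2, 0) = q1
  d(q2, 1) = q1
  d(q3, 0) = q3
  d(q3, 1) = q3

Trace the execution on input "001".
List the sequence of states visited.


Input: 001
d(q0, 0) = q2
d(q2, 0) = q1
d(q1, 1) = q0


q0 -> q2 -> q1 -> q0


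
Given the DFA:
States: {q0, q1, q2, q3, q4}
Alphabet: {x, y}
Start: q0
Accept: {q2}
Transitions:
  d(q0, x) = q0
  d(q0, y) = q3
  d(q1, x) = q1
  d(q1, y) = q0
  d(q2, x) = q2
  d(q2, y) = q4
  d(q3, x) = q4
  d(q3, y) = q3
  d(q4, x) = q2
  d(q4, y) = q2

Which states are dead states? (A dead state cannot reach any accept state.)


Forward reachability from each state:
  q0 -> reaches accept state q2 (live)
  q1 -> reaches accept state q2 (live)
  q2 -> reaches accept state q2 (live)
  q3 -> reaches accept state q2 (live)
  q4 -> reaches accept state q2 (live)

None (all states can reach an accept state)


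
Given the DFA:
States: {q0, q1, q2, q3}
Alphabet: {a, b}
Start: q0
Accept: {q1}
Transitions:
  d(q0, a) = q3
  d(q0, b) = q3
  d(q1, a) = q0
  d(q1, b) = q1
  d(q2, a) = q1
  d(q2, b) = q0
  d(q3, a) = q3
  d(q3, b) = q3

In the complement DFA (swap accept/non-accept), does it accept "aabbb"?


Trace: q0 -> q3 -> q3 -> q3 -> q3 -> q3
Final: q3
Original accept: {q1}
Complement: q3 is not in original accept

Yes, complement accepts (original rejects)


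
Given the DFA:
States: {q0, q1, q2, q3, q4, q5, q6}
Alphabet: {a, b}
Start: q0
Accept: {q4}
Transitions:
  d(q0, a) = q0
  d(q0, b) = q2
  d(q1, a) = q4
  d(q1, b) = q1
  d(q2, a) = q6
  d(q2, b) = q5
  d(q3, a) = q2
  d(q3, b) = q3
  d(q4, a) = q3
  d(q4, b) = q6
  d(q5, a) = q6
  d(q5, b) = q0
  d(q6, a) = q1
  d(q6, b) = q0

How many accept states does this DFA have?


Accept states listed: {q4}
Counting: q4(1)

1


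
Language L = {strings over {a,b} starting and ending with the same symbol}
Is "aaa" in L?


first = 'a', last = 'a'

Yes, "aaa" is in L


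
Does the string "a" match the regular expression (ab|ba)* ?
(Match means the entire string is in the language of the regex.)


|string| = 1; first = 'a'; last = 'a'

No, "a" does not match (ab|ba)*


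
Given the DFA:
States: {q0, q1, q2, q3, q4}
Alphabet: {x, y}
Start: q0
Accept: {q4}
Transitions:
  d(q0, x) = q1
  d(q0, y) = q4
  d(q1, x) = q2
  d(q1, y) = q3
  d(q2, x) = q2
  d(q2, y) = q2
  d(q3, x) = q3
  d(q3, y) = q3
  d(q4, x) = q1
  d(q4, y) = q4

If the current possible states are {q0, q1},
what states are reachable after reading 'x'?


Apply transition on 'x' from each current state:
  d(q0, x) = q1
  d(q1, x) = q2

{q1, q2}


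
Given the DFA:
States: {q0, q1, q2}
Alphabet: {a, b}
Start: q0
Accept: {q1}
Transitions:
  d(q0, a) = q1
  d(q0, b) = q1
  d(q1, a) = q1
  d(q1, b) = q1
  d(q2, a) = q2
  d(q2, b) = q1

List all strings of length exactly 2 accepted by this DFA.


All strings of length 2: 4 total
Accepted: 4

"aa", "ab", "ba", "bb"


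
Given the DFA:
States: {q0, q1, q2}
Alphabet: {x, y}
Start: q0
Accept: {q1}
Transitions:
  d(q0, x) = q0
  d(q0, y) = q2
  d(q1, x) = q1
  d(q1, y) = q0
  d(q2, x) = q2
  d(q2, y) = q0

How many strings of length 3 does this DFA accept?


Enumerating all length-3 strings:
  "xxx" -> q0 [reject]
  "xxy" -> q2 [reject]
  "xyx" -> q2 [reject]
  "xyy" -> q0 [reject]
  "yxx" -> q2 [reject]
  "yxy" -> q0 [reject]
  "yyx" -> q0 [reject]
  "yyy" -> q2 [reject]

0 out of 8


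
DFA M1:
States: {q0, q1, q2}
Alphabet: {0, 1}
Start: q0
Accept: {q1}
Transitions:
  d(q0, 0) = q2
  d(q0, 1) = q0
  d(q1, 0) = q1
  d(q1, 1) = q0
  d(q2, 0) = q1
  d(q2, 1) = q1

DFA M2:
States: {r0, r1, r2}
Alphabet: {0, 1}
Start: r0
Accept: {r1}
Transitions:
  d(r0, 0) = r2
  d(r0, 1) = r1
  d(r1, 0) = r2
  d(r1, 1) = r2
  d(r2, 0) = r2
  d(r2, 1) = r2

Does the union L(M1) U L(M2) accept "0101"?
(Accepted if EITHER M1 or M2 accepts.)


M1: final=q0 accepted=False
M2: final=r2 accepted=False

No, union rejects (neither accepts)


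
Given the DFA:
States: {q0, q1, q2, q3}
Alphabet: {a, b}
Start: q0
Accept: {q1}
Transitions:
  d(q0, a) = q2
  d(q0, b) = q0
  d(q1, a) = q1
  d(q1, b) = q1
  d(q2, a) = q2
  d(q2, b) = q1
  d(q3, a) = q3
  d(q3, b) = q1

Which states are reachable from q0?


BFS from q0:
  layer 0: {q0}
  layer 1: {q2}
  layer 2: {q1}

{q0, q1, q2}


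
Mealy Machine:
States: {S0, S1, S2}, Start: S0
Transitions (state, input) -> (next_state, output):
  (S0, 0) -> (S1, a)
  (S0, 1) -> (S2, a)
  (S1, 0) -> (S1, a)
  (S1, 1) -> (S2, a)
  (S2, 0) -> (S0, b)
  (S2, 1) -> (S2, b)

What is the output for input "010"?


Step-by-step:
  (S0, 0) -> (S1, a)
  (S1, 1) -> (S2, a)
  (S2, 0) -> (S0, b)

"aab"


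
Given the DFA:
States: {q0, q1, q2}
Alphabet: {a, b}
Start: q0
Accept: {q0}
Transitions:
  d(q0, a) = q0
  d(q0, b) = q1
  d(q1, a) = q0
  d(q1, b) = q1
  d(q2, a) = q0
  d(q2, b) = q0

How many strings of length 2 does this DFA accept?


Enumerating all length-2 strings:
  "aa" -> q0 [accept]
  "ab" -> q1 [reject]
  "ba" -> q0 [accept]
  "bb" -> q1 [reject]

2 out of 4


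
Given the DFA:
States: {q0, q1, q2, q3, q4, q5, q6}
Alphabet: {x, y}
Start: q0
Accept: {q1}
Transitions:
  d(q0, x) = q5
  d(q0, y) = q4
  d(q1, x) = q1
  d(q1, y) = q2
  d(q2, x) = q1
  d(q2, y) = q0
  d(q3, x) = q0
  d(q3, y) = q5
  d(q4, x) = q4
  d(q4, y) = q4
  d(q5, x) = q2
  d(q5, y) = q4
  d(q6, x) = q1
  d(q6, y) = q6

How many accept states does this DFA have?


Accept states listed: {q1}
Counting: q1(1)

1


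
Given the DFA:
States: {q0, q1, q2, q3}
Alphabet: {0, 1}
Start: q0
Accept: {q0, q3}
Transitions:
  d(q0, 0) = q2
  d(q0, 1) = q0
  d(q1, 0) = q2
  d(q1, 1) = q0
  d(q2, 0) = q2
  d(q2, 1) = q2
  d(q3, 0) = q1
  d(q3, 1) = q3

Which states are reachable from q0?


BFS from q0:
  layer 0: {q0}
  layer 1: {q2}

{q0, q2}


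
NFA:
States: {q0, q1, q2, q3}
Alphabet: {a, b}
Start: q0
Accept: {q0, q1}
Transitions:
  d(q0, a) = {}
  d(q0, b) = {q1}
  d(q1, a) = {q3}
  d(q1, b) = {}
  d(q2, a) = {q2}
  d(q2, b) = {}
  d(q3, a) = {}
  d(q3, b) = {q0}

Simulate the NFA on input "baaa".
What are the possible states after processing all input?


Start: {q0}
  --b--> {q1}
  --a--> {q3}
  --a--> {}
  --a--> {}

{} (empty set, no valid transitions)


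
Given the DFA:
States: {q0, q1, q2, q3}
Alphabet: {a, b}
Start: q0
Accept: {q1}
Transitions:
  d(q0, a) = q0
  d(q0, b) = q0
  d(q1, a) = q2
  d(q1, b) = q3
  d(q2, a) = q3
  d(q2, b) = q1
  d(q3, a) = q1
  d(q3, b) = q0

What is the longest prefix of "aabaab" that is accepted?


Run the DFA, marking each prefix where the state is accepting:
  "" -> q0 [reject]
  "a" -> q0 [reject]
  "aa" -> q0 [reject]
  "aab" -> q0 [reject]
  "aaba" -> q0 [reject]
  "aabaa" -> q0 [reject]
  "aabaab" -> q0 [reject]

No prefix is accepted


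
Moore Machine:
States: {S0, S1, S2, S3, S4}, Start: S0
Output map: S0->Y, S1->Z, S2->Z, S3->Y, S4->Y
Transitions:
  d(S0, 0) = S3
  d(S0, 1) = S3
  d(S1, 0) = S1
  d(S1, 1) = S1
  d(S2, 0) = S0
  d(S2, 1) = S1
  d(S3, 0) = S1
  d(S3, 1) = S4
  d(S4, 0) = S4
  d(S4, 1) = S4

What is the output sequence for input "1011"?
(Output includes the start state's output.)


Start: S0 (output Y)
  --1--> S3 (output Y)
  --0--> S1 (output Z)
  --1--> S1 (output Z)
  --1--> S1 (output Z)

"YYZZZ"


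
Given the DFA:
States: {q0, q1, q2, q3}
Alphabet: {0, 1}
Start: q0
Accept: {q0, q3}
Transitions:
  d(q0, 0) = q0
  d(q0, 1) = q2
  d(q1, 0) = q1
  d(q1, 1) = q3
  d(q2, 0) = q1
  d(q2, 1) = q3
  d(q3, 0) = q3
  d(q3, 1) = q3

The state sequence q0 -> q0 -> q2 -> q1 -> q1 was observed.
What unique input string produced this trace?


Trace back each transition to find the symbol:
  q0 --[0]--> q0
  q0 --[1]--> q2
  q2 --[0]--> q1
  q1 --[0]--> q1

"0100"


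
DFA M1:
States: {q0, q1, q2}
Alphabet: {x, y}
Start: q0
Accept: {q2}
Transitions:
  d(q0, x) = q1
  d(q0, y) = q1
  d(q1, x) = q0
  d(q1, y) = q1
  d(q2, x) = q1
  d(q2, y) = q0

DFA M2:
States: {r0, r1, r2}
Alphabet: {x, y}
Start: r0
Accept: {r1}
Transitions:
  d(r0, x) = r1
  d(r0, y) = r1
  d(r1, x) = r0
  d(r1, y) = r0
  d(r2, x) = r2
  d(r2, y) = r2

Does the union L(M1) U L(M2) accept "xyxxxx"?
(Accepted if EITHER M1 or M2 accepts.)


M1: final=q1 accepted=False
M2: final=r0 accepted=False

No, union rejects (neither accepts)


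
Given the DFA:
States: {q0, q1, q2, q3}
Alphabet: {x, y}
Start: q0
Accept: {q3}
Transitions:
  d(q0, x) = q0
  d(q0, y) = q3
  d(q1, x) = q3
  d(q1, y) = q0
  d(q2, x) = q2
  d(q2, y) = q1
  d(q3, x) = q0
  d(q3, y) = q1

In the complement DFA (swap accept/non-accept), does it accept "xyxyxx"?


Trace: q0 -> q0 -> q3 -> q0 -> q3 -> q0 -> q0
Final: q0
Original accept: {q3}
Complement: q0 is not in original accept

Yes, complement accepts (original rejects)


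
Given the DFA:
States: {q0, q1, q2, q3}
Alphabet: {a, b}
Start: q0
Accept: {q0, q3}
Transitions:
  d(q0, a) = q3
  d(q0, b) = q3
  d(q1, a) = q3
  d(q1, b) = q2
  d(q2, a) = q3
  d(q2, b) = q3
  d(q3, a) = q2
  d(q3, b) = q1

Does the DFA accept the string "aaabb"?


Trace: q0 -> q3 -> q2 -> q3 -> q1 -> q2
Final state: q2
Accept states: {q0, q3}

No, rejected (final state q2 is not an accept state)


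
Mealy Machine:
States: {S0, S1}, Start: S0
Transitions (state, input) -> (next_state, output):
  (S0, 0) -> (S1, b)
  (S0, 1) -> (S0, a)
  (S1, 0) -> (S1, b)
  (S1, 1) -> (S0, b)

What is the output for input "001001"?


Step-by-step:
  (S0, 0) -> (S1, b)
  (S1, 0) -> (S1, b)
  (S1, 1) -> (S0, b)
  (S0, 0) -> (S1, b)
  (S1, 0) -> (S1, b)
  (S1, 1) -> (S0, b)

"bbbbbb"


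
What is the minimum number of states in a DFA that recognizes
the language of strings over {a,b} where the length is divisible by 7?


States track (length) mod 7.
Need 7 states: one per remainder 0..6; accept = remainder 0.

7


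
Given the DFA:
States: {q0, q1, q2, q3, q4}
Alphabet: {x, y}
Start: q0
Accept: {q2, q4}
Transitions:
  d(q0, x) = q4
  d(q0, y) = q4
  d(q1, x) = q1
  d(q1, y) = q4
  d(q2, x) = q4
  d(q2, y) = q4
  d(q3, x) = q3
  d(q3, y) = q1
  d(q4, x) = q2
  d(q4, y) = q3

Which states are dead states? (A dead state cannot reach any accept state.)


Forward reachability from each state:
  q0 -> reaches accept state q2 (live)
  q1 -> reaches accept state q2 (live)
  q2 -> reaches accept state q2 (live)
  q3 -> reaches accept state q2 (live)
  q4 -> reaches accept state q2 (live)

None (all states can reach an accept state)


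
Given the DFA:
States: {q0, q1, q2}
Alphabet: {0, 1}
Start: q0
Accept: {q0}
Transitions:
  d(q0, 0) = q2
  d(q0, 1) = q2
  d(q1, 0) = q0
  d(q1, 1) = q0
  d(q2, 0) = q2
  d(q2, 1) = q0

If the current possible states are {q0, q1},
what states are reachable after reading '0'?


Apply transition on '0' from each current state:
  d(q0, 0) = q2
  d(q1, 0) = q0

{q0, q2}


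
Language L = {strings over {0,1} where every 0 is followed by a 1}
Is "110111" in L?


'00' present: False; ends with '0': False

Yes, "110111" is in L


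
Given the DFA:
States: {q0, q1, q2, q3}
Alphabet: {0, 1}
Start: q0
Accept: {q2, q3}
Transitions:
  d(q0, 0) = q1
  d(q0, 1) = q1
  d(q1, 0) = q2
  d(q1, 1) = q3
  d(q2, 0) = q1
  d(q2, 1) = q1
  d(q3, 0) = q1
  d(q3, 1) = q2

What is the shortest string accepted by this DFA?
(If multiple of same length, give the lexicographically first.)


BFS by string length (lex-first path to each state shown):
  len 0: q0<-""
  len 1: q1<-"0"
  len 2: q2<-"00", q3<-"01"
Found accept state at length 2.

"00"


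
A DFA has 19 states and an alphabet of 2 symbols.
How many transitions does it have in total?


Each state has exactly one transition per symbol.
19 * 2 = 38

38


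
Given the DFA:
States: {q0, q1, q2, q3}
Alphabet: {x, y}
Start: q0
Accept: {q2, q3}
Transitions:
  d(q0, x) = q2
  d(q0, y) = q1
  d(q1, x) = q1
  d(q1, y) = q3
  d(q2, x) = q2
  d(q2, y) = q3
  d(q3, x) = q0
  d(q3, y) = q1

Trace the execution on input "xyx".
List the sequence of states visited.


Input: xyx
d(q0, x) = q2
d(q2, y) = q3
d(q3, x) = q0


q0 -> q2 -> q3 -> q0


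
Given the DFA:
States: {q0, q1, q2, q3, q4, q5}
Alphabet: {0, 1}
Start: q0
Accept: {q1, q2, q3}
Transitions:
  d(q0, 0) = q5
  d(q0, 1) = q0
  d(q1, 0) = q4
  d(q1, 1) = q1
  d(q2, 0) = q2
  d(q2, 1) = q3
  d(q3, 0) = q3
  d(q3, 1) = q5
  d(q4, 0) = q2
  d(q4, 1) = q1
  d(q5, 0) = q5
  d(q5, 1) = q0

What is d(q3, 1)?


Looking up transition d(q3, 1)

q5


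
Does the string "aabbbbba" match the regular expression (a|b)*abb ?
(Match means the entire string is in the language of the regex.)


|string| = 8; first = 'a'; last = 'a'

No, "aabbbbba" does not match (a|b)*abb


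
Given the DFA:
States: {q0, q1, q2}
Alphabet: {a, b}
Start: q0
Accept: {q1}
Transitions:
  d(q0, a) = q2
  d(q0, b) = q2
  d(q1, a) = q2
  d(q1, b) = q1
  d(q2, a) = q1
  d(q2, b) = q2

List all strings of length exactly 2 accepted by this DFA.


All strings of length 2: 4 total
Accepted: 2

"aa", "ba"


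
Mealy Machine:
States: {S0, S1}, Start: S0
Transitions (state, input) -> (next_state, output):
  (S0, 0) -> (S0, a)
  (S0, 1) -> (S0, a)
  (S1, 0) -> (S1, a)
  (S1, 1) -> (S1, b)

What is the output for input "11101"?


Step-by-step:
  (S0, 1) -> (S0, a)
  (S0, 1) -> (S0, a)
  (S0, 1) -> (S0, a)
  (S0, 0) -> (S0, a)
  (S0, 1) -> (S0, a)

"aaaaa"


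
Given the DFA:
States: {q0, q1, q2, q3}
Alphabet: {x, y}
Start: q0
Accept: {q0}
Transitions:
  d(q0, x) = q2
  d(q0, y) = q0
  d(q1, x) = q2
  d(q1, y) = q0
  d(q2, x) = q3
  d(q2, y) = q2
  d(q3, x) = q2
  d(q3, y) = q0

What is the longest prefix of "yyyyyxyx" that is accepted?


Run the DFA, marking each prefix where the state is accepting:
  "" -> q0 [accept]
  "y" -> q0 [accept]
  "yy" -> q0 [accept]
  "yyy" -> q0 [accept]
  "yyyy" -> q0 [accept]
  "yyyyy" -> q0 [accept]
  "yyyyyx" -> q2 [reject]
  "yyyyyxy" -> q2 [reject]
  "yyyyyxyx" -> q3 [reject]

"yyyyy"


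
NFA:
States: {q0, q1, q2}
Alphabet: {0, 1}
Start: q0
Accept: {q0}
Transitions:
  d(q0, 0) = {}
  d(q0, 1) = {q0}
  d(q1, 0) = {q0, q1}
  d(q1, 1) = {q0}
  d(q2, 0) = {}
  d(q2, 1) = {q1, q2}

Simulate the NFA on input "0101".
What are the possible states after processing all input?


Start: {q0}
  --0--> {}
  --1--> {}
  --0--> {}
  --1--> {}

{} (empty set, no valid transitions)


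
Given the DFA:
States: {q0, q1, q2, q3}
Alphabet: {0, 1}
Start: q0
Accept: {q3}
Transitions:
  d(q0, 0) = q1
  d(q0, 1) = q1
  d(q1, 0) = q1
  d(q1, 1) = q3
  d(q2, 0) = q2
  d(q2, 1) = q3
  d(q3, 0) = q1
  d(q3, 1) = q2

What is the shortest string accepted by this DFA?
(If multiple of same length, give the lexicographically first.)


BFS by string length (lex-first path to each state shown):
  len 0: q0<-""
  len 1: q1<-"0"
  len 2: q1<-"00", q3<-"01"
Found accept state at length 2.

"01"


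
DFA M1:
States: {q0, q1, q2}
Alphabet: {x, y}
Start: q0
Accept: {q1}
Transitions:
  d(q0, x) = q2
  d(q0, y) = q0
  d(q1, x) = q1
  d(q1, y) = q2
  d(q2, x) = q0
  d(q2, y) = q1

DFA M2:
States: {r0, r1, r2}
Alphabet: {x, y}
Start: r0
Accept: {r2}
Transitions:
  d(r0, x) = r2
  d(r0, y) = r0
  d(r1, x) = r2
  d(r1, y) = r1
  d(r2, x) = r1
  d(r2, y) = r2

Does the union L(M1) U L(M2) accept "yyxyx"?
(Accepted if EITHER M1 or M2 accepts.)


M1: final=q1 accepted=True
M2: final=r1 accepted=False

Yes, union accepts


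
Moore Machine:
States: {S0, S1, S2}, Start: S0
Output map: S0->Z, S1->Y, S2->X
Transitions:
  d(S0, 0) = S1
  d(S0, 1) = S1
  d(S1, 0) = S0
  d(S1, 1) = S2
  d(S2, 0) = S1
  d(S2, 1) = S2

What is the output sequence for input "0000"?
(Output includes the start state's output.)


Start: S0 (output Z)
  --0--> S1 (output Y)
  --0--> S0 (output Z)
  --0--> S1 (output Y)
  --0--> S0 (output Z)

"ZYZYZ"


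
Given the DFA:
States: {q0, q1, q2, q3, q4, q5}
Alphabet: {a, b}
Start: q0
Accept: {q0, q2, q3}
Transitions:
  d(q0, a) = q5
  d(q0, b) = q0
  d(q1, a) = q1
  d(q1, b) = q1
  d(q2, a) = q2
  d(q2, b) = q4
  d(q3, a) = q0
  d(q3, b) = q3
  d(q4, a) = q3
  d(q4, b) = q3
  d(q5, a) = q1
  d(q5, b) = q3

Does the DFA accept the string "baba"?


Trace: q0 -> q0 -> q5 -> q3 -> q0
Final state: q0
Accept states: {q0, q2, q3}

Yes, accepted (final state q0 is an accept state)


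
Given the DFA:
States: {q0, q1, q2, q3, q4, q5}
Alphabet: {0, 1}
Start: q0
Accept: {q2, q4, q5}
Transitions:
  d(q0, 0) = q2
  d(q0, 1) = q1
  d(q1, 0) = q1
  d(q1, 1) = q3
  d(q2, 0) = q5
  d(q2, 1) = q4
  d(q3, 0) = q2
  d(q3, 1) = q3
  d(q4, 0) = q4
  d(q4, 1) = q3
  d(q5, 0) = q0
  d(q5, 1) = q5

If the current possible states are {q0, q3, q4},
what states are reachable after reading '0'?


Apply transition on '0' from each current state:
  d(q0, 0) = q2
  d(q3, 0) = q2
  d(q4, 0) = q4

{q2, q4}


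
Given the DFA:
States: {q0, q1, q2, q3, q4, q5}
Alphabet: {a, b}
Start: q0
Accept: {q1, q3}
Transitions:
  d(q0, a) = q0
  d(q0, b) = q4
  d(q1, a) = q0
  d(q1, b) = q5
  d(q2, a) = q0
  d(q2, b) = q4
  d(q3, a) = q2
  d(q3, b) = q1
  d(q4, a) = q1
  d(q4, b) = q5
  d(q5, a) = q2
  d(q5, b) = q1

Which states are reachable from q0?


BFS from q0:
  layer 0: {q0}
  layer 1: {q4}
  layer 2: {q1, q5}
  layer 3: {q2}

{q0, q1, q2, q4, q5}


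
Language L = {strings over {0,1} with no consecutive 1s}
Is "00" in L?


'11' does not occur

Yes, "00" is in L


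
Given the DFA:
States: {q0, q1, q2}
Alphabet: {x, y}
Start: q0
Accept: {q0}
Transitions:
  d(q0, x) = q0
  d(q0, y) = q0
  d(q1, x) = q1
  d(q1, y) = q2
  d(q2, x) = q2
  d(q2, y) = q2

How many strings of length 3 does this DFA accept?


Enumerating all length-3 strings:
  "xxx" -> q0 [accept]
  "xxy" -> q0 [accept]
  "xyx" -> q0 [accept]
  "xyy" -> q0 [accept]
  "yxx" -> q0 [accept]
  "yxy" -> q0 [accept]
  "yyx" -> q0 [accept]
  "yyy" -> q0 [accept]

8 out of 8


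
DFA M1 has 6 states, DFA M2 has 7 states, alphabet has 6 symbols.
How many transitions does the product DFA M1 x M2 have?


Product DFA has 6 * 7 = 42 states.
Each has 6 transitions: 42 * 6 = 252

252


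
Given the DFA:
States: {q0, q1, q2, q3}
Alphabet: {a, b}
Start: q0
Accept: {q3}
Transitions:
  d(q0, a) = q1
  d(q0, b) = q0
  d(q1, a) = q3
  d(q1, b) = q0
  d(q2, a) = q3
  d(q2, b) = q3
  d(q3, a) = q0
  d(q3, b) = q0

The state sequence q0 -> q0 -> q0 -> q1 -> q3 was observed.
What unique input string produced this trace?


Trace back each transition to find the symbol:
  q0 --[b]--> q0
  q0 --[b]--> q0
  q0 --[a]--> q1
  q1 --[a]--> q3

"bbaa"


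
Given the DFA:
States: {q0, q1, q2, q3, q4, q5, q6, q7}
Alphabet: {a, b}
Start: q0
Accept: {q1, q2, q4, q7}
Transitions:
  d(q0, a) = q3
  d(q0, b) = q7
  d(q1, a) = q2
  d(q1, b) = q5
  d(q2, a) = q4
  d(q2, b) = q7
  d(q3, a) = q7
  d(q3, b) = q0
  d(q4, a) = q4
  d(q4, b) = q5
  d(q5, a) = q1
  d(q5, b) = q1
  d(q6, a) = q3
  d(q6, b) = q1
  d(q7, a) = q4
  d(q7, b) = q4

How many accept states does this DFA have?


Accept states listed: {q1, q2, q4, q7}
Counting: q1(1) q2(2) q4(3) q7(4)

4


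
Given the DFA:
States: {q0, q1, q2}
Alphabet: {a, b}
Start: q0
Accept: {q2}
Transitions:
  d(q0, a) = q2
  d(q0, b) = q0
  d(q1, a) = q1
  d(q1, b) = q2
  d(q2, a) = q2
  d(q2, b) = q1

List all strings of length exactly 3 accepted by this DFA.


All strings of length 3: 8 total
Accepted: 4

"aaa", "abb", "baa", "bba"


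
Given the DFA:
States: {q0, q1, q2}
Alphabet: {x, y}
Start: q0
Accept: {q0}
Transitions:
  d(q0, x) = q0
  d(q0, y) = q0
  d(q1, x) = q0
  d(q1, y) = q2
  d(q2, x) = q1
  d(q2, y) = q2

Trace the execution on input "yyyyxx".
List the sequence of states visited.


Input: yyyyxx
d(q0, y) = q0
d(q0, y) = q0
d(q0, y) = q0
d(q0, y) = q0
d(q0, x) = q0
d(q0, x) = q0


q0 -> q0 -> q0 -> q0 -> q0 -> q0 -> q0


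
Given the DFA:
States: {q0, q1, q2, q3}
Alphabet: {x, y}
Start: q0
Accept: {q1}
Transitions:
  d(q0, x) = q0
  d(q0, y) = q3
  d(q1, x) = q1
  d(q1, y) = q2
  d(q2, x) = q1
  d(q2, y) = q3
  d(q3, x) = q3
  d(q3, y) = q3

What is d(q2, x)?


Looking up transition d(q2, x)

q1


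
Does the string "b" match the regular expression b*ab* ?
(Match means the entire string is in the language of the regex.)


|string| = 1; first = 'b'; last = 'b'

No, "b" does not match b*ab*


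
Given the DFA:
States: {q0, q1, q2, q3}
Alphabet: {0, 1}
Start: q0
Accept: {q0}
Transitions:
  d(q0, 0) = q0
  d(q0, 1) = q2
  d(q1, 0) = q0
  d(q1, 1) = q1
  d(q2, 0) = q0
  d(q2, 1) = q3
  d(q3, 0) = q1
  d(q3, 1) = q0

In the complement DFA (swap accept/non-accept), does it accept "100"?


Trace: q0 -> q2 -> q0 -> q0
Final: q0
Original accept: {q0}
Complement: q0 is in original accept

No, complement rejects (original accepts)


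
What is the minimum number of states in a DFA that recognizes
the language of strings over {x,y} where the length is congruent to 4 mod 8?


States track (length) mod 8.
Need 8 states: one per remainder 0..7; accept = remainder 4.

8


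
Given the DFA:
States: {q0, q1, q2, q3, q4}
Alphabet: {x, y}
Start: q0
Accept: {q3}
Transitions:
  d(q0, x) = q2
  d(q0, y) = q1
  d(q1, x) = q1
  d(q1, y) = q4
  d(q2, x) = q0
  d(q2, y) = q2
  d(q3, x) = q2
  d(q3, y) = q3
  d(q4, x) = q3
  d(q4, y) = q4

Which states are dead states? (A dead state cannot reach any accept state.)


Forward reachability from each state:
  q0 -> reaches accept state q3 (live)
  q1 -> reaches accept state q3 (live)
  q2 -> reaches accept state q3 (live)
  q3 -> reaches accept state q3 (live)
  q4 -> reaches accept state q3 (live)

None (all states can reach an accept state)


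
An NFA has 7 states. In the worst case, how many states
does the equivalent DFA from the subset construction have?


Subset construction: one DFA state per subset of NFA states.
2^7 = 128

128


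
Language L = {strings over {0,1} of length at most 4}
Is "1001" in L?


length = 4

Yes, "1001" is in L


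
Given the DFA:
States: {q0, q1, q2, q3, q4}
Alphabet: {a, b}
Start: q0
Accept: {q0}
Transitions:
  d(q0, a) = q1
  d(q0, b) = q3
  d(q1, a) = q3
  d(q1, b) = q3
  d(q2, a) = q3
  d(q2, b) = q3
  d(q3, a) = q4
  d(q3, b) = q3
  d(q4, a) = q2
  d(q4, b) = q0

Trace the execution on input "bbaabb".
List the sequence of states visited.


Input: bbaabb
d(q0, b) = q3
d(q3, b) = q3
d(q3, a) = q4
d(q4, a) = q2
d(q2, b) = q3
d(q3, b) = q3


q0 -> q3 -> q3 -> q4 -> q2 -> q3 -> q3


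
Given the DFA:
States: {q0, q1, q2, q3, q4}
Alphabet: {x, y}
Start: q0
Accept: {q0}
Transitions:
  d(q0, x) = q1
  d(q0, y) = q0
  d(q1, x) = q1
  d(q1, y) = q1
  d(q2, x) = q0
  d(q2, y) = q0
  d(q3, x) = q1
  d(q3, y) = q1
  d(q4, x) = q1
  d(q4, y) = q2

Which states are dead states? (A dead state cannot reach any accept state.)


Forward reachability from each state:
  q0 -> reaches accept state q0 (live)
  q1 -> reaches {q1}, no accept state (dead)
  q2 -> reaches accept state q0 (live)
  q3 -> reaches {q1, q3}, no accept state (dead)
  q4 -> reaches accept state q0 (live)

{q1, q3}


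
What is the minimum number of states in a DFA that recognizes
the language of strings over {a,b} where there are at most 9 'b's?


States: count = 0, 1, ..., 9 (all accepting; 10 states), plus a dead state for count > 9.
Total: 10 + 1 = 11.

11


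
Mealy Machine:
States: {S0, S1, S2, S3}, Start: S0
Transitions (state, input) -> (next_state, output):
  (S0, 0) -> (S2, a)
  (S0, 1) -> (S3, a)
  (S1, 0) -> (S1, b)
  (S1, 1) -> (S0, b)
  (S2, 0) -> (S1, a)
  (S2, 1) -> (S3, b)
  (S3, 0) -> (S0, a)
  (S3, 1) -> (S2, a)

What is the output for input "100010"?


Step-by-step:
  (S0, 1) -> (S3, a)
  (S3, 0) -> (S0, a)
  (S0, 0) -> (S2, a)
  (S2, 0) -> (S1, a)
  (S1, 1) -> (S0, b)
  (S0, 0) -> (S2, a)

"aaaaba"


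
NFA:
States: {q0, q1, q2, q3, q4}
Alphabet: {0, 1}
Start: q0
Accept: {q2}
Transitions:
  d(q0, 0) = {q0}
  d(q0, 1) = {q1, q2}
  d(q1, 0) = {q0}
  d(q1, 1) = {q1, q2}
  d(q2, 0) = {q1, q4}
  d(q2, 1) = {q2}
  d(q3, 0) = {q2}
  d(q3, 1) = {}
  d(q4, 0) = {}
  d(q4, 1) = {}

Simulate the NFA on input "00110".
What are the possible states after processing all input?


Start: {q0}
  --0--> {q0}
  --0--> {q0}
  --1--> {q1, q2}
  --1--> {q1, q2}
  --0--> {q0, q1, q4}

{q0, q1, q4}


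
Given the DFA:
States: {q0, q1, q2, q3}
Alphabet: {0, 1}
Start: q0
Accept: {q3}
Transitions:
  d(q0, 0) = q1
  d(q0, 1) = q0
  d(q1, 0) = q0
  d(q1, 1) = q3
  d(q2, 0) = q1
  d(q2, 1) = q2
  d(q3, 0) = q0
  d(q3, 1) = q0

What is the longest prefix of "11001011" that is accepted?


Run the DFA, marking each prefix where the state is accepting:
  "" -> q0 [reject]
  "1" -> q0 [reject]
  "11" -> q0 [reject]
  "110" -> q1 [reject]
  "1100" -> q0 [reject]
  "11001" -> q0 [reject]
  "110010" -> q1 [reject]
  "1100101" -> q3 [accept]
  "11001011" -> q0 [reject]

"1100101"


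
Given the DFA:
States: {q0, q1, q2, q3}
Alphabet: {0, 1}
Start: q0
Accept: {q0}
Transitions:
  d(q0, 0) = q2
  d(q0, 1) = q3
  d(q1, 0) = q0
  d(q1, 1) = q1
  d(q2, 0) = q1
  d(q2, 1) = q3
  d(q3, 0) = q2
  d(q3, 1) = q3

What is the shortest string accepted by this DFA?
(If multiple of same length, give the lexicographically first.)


BFS by string length (lex-first path to each state shown):
  len 0: q0<-""
Found accept state at length 0.

"" (empty string)


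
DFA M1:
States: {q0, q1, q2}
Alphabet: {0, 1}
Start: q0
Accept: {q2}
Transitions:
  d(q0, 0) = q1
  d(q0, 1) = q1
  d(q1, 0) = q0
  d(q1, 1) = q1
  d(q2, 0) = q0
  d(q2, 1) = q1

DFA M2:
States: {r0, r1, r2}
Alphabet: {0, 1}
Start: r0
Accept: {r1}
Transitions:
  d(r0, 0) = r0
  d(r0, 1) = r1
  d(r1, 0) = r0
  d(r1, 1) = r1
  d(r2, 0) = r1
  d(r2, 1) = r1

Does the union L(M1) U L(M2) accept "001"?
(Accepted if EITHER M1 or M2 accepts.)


M1: final=q1 accepted=False
M2: final=r1 accepted=True

Yes, union accepts


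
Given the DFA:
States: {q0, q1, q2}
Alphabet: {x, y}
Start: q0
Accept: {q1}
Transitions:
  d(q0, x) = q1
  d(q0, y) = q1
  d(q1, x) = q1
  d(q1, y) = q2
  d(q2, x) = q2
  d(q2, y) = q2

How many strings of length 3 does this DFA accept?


Enumerating all length-3 strings:
  "xxx" -> q1 [accept]
  "xxy" -> q2 [reject]
  "xyx" -> q2 [reject]
  "xyy" -> q2 [reject]
  "yxx" -> q1 [accept]
  "yxy" -> q2 [reject]
  "yyx" -> q2 [reject]
  "yyy" -> q2 [reject]

2 out of 8


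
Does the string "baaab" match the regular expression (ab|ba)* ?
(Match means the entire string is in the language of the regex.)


|string| = 5; first = 'b'; last = 'b'

No, "baaab" does not match (ab|ba)*


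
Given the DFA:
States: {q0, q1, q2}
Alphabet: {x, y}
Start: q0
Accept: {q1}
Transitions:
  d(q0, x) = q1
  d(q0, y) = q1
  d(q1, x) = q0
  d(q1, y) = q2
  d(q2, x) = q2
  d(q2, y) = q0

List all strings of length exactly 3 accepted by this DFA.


All strings of length 3: 8 total
Accepted: 4

"xxx", "xxy", "yxx", "yxy"


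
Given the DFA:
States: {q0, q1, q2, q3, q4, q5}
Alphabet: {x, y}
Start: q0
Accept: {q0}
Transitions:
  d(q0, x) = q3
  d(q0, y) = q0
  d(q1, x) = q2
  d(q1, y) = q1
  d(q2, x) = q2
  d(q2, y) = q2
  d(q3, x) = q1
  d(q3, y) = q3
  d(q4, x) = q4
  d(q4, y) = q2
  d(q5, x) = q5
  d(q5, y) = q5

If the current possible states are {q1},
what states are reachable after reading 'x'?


Apply transition on 'x' from each current state:
  d(q1, x) = q2

{q2}


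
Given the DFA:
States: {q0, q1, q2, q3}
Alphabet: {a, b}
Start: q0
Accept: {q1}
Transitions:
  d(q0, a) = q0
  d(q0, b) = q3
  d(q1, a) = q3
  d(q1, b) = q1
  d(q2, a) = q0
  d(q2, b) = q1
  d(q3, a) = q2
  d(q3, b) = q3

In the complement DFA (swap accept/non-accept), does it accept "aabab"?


Trace: q0 -> q0 -> q0 -> q3 -> q2 -> q1
Final: q1
Original accept: {q1}
Complement: q1 is in original accept

No, complement rejects (original accepts)


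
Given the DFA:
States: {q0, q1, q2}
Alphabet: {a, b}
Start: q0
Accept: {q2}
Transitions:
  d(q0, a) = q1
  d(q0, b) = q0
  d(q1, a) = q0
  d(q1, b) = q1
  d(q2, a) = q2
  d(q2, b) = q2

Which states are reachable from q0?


BFS from q0:
  layer 0: {q0}
  layer 1: {q1}

{q0, q1}


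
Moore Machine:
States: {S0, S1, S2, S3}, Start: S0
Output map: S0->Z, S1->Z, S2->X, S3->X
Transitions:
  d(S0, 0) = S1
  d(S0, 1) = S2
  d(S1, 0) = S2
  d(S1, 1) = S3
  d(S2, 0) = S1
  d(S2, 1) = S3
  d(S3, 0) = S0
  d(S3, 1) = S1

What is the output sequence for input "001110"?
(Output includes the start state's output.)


Start: S0 (output Z)
  --0--> S1 (output Z)
  --0--> S2 (output X)
  --1--> S3 (output X)
  --1--> S1 (output Z)
  --1--> S3 (output X)
  --0--> S0 (output Z)

"ZZXXZXZ"


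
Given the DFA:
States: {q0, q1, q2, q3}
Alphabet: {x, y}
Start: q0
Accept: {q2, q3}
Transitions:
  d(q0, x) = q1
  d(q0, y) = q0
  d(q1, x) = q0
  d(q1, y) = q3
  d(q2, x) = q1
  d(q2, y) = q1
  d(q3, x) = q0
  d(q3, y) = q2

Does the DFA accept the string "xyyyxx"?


Trace: q0 -> q1 -> q3 -> q2 -> q1 -> q0 -> q1
Final state: q1
Accept states: {q2, q3}

No, rejected (final state q1 is not an accept state)


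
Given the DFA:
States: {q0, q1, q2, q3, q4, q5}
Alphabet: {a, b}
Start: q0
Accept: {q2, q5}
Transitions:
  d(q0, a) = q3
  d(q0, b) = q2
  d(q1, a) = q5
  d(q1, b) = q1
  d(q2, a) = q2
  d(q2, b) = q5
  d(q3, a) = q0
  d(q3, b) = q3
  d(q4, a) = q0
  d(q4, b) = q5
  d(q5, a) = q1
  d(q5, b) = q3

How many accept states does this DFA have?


Accept states listed: {q2, q5}
Counting: q2(1) q5(2)

2


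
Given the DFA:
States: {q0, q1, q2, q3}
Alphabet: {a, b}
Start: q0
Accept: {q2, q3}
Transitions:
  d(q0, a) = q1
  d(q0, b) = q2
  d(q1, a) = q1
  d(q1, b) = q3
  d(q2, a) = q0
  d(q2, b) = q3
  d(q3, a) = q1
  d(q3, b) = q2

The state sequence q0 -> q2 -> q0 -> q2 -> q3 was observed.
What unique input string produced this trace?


Trace back each transition to find the symbol:
  q0 --[b]--> q2
  q2 --[a]--> q0
  q0 --[b]--> q2
  q2 --[b]--> q3

"babb"


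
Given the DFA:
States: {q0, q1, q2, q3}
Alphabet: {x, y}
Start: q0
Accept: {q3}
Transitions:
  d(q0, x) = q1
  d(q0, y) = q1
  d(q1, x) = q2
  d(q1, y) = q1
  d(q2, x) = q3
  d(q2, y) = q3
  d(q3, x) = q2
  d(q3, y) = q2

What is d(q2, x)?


Looking up transition d(q2, x)

q3


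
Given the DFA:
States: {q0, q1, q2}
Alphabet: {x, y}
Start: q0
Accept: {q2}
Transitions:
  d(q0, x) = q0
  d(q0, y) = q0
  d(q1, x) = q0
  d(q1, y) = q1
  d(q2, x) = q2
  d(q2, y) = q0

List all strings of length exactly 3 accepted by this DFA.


All strings of length 3: 8 total
Accepted: 0

None


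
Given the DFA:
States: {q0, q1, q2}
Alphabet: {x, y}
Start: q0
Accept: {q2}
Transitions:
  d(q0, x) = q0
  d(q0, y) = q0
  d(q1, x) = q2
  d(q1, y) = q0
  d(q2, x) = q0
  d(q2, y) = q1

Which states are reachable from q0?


BFS from q0:
  layer 0: {q0}

{q0}


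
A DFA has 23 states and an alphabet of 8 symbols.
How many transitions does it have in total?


Each state has exactly one transition per symbol.
23 * 8 = 184

184


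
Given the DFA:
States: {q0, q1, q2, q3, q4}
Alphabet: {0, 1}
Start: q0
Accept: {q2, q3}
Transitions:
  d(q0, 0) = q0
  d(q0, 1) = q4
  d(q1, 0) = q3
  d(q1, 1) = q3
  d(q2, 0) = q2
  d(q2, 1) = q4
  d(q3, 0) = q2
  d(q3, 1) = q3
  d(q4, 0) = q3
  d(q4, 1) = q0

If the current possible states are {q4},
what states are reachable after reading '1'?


Apply transition on '1' from each current state:
  d(q4, 1) = q0

{q0}


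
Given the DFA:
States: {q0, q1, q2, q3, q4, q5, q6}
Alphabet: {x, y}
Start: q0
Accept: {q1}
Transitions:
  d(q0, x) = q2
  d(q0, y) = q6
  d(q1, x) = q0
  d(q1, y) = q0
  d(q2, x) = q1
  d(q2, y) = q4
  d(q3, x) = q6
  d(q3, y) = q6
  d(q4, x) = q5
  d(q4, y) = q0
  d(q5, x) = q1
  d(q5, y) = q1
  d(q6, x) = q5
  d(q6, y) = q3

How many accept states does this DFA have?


Accept states listed: {q1}
Counting: q1(1)

1


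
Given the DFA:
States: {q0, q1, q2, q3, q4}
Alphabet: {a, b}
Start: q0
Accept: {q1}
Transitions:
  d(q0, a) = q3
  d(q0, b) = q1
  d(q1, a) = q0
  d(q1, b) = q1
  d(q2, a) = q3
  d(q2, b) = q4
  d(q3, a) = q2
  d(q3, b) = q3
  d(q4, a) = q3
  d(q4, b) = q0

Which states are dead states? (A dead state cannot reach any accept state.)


Forward reachability from each state:
  q0 -> reaches accept state q1 (live)
  q1 -> reaches accept state q1 (live)
  q2 -> reaches accept state q1 (live)
  q3 -> reaches accept state q1 (live)
  q4 -> reaches accept state q1 (live)

None (all states can reach an accept state)


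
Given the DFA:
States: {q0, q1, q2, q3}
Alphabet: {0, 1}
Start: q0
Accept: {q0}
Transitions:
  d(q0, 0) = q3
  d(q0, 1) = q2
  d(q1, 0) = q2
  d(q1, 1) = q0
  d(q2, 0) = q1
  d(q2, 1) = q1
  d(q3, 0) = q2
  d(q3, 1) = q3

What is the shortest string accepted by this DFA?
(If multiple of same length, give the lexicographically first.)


BFS by string length (lex-first path to each state shown):
  len 0: q0<-""
Found accept state at length 0.

"" (empty string)


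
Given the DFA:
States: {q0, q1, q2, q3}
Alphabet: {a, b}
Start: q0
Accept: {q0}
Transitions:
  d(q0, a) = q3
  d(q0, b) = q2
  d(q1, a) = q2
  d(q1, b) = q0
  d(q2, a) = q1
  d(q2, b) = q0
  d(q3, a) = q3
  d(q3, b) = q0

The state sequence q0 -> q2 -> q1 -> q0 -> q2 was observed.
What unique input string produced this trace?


Trace back each transition to find the symbol:
  q0 --[b]--> q2
  q2 --[a]--> q1
  q1 --[b]--> q0
  q0 --[b]--> q2

"babb"


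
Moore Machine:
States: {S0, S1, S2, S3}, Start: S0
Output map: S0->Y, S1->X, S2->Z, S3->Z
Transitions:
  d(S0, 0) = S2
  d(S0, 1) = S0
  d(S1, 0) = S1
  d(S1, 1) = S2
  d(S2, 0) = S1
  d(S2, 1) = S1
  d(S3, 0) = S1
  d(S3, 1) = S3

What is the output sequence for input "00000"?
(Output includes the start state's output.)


Start: S0 (output Y)
  --0--> S2 (output Z)
  --0--> S1 (output X)
  --0--> S1 (output X)
  --0--> S1 (output X)
  --0--> S1 (output X)

"YZXXXX"


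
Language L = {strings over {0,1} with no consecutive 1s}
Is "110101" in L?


'11' occurs at index 0

No, "110101" is not in L


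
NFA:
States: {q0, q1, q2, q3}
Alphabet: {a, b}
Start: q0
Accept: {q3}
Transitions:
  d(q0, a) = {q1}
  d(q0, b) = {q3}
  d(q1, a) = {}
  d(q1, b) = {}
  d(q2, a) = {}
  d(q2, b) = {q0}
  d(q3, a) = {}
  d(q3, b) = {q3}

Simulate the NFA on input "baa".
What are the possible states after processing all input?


Start: {q0}
  --b--> {q3}
  --a--> {}
  --a--> {}

{} (empty set, no valid transitions)
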